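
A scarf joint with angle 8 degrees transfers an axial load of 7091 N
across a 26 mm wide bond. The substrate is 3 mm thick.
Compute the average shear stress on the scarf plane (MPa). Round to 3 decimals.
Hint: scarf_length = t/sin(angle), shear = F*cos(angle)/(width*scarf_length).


scarf_length = 3 / sin(8 deg) = 21.5559 mm
cos(8 deg) = 0.990268
shear stress = 7091 * 0.990268 / (26 * 21.5559)
= 12.529 MPa

12.529


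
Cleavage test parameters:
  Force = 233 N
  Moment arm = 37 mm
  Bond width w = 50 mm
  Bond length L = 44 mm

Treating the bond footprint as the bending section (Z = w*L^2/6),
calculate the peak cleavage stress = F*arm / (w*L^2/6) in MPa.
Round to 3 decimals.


M = 233 * 37 = 8621 N*mm
Z = 50 * 44^2 / 6 = 96800 / 6 mm^3
sigma = M / Z = 6 * 8621 / 96800 = 51726 / 96800
= 0.534 MPa

0.534


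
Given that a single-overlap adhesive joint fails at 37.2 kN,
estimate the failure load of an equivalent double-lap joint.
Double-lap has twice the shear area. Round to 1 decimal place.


Double-lap factor = 2
Expected load = 37.2 * 2 = 74.4 kN

74.4


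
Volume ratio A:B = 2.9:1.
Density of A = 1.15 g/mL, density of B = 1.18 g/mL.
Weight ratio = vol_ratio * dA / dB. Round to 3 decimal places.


Wt ratio = 2.9 * 1.15 / 1.18
= 2.826

2.826


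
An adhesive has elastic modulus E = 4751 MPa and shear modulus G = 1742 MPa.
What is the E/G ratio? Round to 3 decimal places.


E/G = 4751 / 1742 = 2.727

2.727


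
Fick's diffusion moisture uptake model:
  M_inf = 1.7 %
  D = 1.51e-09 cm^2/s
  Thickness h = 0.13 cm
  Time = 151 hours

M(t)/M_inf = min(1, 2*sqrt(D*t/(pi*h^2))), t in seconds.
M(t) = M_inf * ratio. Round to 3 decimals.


t_sec = 151 * 3600 = 543600
ratio = 2*sqrt(1.51e-09*543600/(pi*0.13^2))
= min(1, 0.248679)
= 0.248679
M(t) = 1.7 * 0.248679 = 0.423 %

0.423


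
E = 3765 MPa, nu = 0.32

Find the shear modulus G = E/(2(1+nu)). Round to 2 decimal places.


G = 3765 / (2 * 1.32)
= 1426.14 MPa

1426.14


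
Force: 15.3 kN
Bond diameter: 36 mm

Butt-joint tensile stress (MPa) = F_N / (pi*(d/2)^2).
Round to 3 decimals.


F_N = 15.3 * 1000 = 15300.0 N
A = pi*(18.0)^2 = 1017.8760 mm^2
stress = 15300.0 / 1017.8760 = 15.031 MPa

15.031


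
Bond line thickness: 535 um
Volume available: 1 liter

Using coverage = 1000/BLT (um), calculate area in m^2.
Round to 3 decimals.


1 L = 1e6 mm^3, thickness = 535 um = 0.535 mm
Area = 1e6 / 0.535 mm^2 = (1e6 / 0.535) / 1e6 m^2 = 1000 / 535 m^2
= 1.869 m^2

1.869


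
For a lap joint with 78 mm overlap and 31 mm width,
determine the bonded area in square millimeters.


Area = 78 * 31 = 2418 mm^2

2418


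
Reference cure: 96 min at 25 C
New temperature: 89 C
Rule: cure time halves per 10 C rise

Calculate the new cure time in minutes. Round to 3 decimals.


factor = 2^((89-25)/10) = 84.4485
t_new = 96 / 84.4485 = 1.137 min

1.137


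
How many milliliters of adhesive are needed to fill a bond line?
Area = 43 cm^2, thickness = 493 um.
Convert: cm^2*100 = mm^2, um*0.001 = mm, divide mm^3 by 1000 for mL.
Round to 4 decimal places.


= (43 * 100) * (493 * 0.001) / 1000
= 2.1199 mL

2.1199


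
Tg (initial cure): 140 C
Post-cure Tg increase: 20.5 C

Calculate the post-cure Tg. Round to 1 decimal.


Post-cure Tg = 140 + 20.5 = 160.5 C

160.5


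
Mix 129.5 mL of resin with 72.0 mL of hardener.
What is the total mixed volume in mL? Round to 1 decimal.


Total = 129.5 + 72.0 = 201.5 mL

201.5


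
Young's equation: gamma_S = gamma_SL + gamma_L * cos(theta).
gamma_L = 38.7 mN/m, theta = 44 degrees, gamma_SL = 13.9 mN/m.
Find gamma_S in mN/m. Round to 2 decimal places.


cos(44 deg) = 0.719340
gamma_S = 13.9 + 38.7 * 0.719340
= 41.74 mN/m

41.74


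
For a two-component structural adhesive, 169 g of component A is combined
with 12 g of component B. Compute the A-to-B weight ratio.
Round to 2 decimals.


Weight ratio A:B = 169 / 12
= 14.08

14.08


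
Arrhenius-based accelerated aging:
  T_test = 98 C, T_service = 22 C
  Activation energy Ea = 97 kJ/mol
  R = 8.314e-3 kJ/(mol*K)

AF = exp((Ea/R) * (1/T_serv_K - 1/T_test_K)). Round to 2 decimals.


T_test_K = 371.15, T_serv_K = 295.15
AF = exp((97/8.314e-3) * (1/295.15 - 1/371.15))
= 3275.97

3275.97


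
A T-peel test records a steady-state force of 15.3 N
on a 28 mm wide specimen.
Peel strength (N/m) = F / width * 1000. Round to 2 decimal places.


Peel strength = 15.3 / 28 * 1000
= 546.43 N/m

546.43


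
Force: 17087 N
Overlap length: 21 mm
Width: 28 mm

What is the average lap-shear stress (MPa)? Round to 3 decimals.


Average shear stress = F / (overlap * width)
= 17087 / (21 * 28)
= 29.060 MPa

29.060


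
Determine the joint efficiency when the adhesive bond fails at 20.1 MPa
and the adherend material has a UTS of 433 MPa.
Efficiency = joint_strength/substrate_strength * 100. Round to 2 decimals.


Joint efficiency = 20.1 / 433 * 100
= 4.64%

4.64


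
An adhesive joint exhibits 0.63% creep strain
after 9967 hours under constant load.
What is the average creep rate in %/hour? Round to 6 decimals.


Creep rate = strain / time
= 0.63 / 9967
= 0.000063 %/h

0.000063


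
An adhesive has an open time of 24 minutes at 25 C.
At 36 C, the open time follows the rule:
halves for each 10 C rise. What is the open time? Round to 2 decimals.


Factor = 2^((36-25)/10) = 2.1435
Open time = 24 / 2.1435 = 11.20 min

11.20


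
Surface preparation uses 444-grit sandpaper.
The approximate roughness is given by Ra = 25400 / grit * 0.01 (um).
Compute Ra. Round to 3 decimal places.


Ra = 25400 / 444 * 0.01
= 254 / 444
= 0.572 um

0.572


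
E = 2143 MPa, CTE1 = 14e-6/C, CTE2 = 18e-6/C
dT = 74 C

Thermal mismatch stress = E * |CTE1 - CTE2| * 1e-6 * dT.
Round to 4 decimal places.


= 2143 * 4e-6 * 74
= 0.6343 MPa

0.6343


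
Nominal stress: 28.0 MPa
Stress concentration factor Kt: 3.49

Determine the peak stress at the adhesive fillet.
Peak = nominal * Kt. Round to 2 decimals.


Peak stress = 28.0 * 3.49
= 97.72 MPa

97.72


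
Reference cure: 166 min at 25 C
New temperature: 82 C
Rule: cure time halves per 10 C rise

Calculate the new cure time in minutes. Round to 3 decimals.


factor = 2^((82-25)/10) = 51.9842
t_new = 166 / 51.9842 = 3.193 min

3.193


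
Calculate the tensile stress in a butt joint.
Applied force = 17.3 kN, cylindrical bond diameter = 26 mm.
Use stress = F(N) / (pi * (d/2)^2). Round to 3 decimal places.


A = pi * 13.0^2 = 530.9292 mm^2
sigma = 17300.0 / 530.9292 = 32.584 MPa

32.584


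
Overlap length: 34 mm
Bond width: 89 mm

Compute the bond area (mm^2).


Bond area = 34 * 89 = 3026 mm^2

3026


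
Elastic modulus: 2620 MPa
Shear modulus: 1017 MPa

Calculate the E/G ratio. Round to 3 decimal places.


E / G = 2620 / 1017 = 2.576

2.576


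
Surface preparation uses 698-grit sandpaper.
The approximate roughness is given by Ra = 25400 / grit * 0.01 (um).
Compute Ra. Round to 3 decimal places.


Ra = 25400 / 698 * 0.01
= 254 / 698
= 0.364 um

0.364


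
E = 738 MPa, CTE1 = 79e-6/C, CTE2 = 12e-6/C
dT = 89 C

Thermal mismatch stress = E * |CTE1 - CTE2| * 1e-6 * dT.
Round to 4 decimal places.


= 738 * 67e-6 * 89
= 4.4007 MPa

4.4007


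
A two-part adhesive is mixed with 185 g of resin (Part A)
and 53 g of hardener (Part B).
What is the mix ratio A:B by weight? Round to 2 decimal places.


Mix ratio = mass_A / mass_B
= 185 / 53
= 3.49

3.49


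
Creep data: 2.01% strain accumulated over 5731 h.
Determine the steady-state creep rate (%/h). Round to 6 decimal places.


Rate = 2.01 / 5731 = 0.000351 %/h

0.000351


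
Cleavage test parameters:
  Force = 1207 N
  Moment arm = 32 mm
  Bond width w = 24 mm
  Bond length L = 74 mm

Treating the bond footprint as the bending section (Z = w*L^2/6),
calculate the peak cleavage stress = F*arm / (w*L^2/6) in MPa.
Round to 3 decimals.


M = 1207 * 32 = 38624 N*mm
Z = 24 * 74^2 / 6 = 131424 / 6 mm^3
sigma = M / Z = 6 * 38624 / 131424 = 231744 / 131424
= 1.763 MPa

1.763


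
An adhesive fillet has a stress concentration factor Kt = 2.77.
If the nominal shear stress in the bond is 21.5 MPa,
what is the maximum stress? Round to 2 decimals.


Max stress = 21.5 * 2.77 = 59.56 MPa

59.56


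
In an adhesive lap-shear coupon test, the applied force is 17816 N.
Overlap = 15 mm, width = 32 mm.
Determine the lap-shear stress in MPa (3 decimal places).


stress = F / (overlap * width)
= 17816 / (15 * 32)
= 37.117 MPa

37.117


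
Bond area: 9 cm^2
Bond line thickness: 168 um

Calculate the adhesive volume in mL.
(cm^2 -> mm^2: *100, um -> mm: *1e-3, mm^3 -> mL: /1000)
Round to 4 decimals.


V = 9*100 * 168*1e-3 / 1000
= 0.1512 mL

0.1512


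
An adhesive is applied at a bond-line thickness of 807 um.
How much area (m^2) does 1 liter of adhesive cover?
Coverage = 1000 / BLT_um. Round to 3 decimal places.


Coverage = 1000 / 807 = 1.239 m^2

1.239


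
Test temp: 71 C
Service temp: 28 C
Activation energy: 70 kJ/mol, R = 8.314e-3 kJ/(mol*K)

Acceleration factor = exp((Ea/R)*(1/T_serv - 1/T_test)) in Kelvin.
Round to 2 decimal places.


AF = exp((70/0.008314)*(1/301.15 - 1/344.15))
= 32.89

32.89


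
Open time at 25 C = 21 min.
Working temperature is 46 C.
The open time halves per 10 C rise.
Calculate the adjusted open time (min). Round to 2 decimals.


factor = 2^((46 - 25) / 10) = 4.2871
ot = 21 / 4.2871 = 4.90 min

4.90


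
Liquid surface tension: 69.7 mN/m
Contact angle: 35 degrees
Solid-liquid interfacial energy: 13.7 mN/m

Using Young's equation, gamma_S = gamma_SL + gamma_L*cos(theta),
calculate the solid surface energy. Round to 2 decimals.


gamma_S = 13.7 + 69.7 * cos(35)
= 70.79 mN/m

70.79


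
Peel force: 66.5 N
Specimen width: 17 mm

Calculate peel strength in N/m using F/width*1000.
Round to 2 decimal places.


Peel strength = 66.5 / 17 * 1000 = 3911.76 N/m

3911.76


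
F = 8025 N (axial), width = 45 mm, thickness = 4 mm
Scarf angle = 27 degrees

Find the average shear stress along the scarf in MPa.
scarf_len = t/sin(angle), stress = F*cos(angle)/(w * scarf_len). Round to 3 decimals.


scarf_len = 4/sin(27 deg) = 8.8108
cos(27 deg) = 0.891007
stress = 8025*0.891007/(45*8.8108) = 18.034 MPa

18.034


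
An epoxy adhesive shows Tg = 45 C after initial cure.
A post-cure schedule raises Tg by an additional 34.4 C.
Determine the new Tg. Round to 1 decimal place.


New Tg = 45 + 34.4
= 79.4 C

79.4


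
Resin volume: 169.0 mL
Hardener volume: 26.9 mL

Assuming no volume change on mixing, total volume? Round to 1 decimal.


V_total = 169.0 + 26.9 = 195.9 mL

195.9


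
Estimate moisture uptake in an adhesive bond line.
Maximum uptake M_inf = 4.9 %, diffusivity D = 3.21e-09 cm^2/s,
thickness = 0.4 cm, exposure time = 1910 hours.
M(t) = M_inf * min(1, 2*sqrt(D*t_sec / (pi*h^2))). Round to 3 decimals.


Convert time: 1910 h = 6876000 s
ratio = min(1, 2*sqrt(3.21e-09*6876000/(pi*0.4^2)))
= 0.419098
M(t) = 4.9 * 0.419098 = 2.054%

2.054


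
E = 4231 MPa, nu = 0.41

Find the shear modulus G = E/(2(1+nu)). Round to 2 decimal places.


G = 4231 / (2 * 1.41)
= 1500.35 MPa

1500.35


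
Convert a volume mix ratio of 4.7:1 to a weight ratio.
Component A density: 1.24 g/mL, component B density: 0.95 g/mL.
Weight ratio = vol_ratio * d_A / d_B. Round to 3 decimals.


= 4.7 * 1.24 / 0.95 = 6.135

6.135


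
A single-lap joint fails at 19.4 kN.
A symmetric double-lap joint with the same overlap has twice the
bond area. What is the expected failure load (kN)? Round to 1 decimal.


Double-lap load = 2 * 19.4 = 38.8 kN

38.8


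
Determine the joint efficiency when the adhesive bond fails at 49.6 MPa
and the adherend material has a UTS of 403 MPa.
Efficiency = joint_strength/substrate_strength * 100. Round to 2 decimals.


Joint efficiency = 49.6 / 403 * 100
= 12.31%

12.31


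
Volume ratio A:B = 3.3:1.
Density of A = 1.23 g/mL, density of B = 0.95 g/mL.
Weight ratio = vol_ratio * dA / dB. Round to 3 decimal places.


Wt ratio = 3.3 * 1.23 / 0.95
= 4.273

4.273


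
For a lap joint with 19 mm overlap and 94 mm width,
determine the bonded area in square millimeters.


Area = 19 * 94 = 1786 mm^2

1786


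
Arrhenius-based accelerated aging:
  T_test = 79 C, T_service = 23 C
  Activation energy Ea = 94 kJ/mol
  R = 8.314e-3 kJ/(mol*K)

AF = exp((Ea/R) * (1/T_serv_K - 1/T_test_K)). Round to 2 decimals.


T_test_K = 352.15, T_serv_K = 296.15
AF = exp((94/8.314e-3) * (1/296.15 - 1/352.15))
= 433.15

433.15


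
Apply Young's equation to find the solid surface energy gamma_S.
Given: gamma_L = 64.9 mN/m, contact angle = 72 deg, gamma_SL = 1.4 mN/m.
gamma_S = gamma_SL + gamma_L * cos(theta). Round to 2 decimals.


theta_rad = 72 * pi/180 = 1.256637
gamma_S = 1.4 + 64.9 * cos(1.256637)
= 21.46 mN/m

21.46


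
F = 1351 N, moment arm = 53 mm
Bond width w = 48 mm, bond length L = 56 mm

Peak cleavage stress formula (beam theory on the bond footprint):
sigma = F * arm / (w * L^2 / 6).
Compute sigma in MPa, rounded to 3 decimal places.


sigma = (1351 * 53) / (48 * 3136 / 6)
= 71603 * 6 / 150528
= 429618 / 150528
= 2.854 MPa

2.854


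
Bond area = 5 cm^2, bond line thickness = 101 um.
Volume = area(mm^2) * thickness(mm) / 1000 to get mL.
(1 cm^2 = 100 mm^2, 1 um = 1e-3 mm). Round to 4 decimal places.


area_mm2 = 5 * 100 = 500
blt_mm = 101 * 1e-3 = 0.101
vol_mm3 = 500 * 0.101 = 50.5
vol_mL = 50.5 / 1000 = 0.0505 mL

0.0505


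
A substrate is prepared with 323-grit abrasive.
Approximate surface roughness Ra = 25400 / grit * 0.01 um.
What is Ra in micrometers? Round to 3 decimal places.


Ra = 25400 / 323 * 0.01 = 0.786 um

0.786


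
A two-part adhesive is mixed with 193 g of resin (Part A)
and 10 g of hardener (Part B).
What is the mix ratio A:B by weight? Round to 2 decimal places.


Mix ratio = mass_A / mass_B
= 193 / 10
= 19.30

19.30


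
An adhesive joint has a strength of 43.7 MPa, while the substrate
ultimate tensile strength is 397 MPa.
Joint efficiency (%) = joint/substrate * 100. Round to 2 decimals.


Efficiency = 43.7 / 397 * 100
= 11.01%

11.01


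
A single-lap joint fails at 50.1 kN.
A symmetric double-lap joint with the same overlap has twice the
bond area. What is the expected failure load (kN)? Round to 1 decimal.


Double-lap load = 2 * 50.1 = 100.2 kN

100.2


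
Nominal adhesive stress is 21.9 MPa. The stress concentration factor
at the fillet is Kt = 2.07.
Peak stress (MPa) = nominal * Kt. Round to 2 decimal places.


Peak = 21.9 * 2.07 = 45.33 MPa

45.33


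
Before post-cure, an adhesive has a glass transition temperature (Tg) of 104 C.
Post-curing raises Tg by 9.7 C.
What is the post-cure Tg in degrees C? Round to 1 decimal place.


Tg_post = Tg_base + delta_Tg
= 104 + 9.7
= 113.7 C

113.7


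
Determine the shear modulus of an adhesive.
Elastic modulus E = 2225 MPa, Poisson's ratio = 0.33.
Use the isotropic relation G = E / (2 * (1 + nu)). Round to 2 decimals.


G = 2225 / (2*(1+0.33)) = 2225 / 2.66
= 836.47 MPa

836.47


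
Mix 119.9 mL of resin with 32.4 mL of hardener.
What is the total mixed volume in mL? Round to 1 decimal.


Total = 119.9 + 32.4 = 152.3 mL

152.3


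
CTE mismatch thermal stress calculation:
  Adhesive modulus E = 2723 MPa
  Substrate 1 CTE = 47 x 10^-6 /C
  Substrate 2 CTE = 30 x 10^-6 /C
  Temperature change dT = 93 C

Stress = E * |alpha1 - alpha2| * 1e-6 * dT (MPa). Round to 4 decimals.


delta_alpha = |47 - 30| = 17 x 10^-6/C
Stress = 2723 * 17e-6 * 93
= 4.3051 MPa

4.3051


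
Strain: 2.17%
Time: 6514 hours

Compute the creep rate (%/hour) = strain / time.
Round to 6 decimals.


Creep rate = 2.17 / 6514
= 0.000333 %/h

0.000333


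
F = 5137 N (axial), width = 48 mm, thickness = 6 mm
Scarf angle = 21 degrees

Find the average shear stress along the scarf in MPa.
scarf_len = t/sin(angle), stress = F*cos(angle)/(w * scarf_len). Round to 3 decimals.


scarf_len = 6/sin(21 deg) = 16.7426
cos(21 deg) = 0.933580
stress = 5137*0.933580/(48*16.7426) = 5.968 MPa

5.968


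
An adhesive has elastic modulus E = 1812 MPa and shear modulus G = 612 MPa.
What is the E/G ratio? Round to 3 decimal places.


E/G = 1812 / 612 = 2.961

2.961


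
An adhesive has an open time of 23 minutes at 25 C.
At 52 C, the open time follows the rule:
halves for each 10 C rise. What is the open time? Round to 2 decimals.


Factor = 2^((52-25)/10) = 6.4980
Open time = 23 / 6.4980 = 3.54 min

3.54


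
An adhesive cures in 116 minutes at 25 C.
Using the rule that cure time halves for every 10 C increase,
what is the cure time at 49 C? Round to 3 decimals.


Factor = 2^((49 - 25) / 10) = 5.2780
Cure time = 116 / 5.2780
= 21.978 minutes

21.978


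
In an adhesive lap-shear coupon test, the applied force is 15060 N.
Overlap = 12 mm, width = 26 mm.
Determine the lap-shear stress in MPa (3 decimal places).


stress = F / (overlap * width)
= 15060 / (12 * 26)
= 48.269 MPa

48.269


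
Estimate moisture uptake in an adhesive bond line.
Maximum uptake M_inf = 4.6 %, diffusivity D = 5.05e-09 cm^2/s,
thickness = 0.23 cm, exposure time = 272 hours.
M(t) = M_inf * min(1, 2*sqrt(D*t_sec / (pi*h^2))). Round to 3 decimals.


Convert time: 272 h = 979200 s
ratio = min(1, 2*sqrt(5.05e-09*979200/(pi*0.23^2)))
= 0.344992
M(t) = 4.6 * 0.344992 = 1.587%

1.587


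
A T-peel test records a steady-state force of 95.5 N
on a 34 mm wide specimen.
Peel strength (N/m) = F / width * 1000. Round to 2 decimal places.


Peel strength = 95.5 / 34 * 1000
= 2808.82 N/m

2808.82


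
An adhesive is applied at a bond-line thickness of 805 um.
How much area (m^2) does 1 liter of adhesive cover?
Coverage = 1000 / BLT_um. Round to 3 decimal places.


Coverage = 1000 / 805 = 1.242 m^2

1.242


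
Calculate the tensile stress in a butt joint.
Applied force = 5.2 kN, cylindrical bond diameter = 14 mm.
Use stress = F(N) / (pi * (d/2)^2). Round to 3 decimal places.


A = pi * 7.0^2 = 153.9380 mm^2
sigma = 5200.0 / 153.9380 = 33.780 MPa

33.780


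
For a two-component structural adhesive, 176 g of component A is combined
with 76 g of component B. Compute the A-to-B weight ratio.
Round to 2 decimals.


Weight ratio A:B = 176 / 76
= 2.32

2.32


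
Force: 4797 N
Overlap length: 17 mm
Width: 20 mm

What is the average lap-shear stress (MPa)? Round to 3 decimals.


Average shear stress = F / (overlap * width)
= 4797 / (17 * 20)
= 14.109 MPa

14.109


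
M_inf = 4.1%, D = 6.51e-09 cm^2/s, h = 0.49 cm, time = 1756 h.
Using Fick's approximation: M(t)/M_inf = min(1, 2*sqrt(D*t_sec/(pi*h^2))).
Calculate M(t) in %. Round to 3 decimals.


t = 6321600 s
ratio = min(1, 2*sqrt(6.51e-09*6321600/(pi*0.2401)))
= 0.467157
M(t) = 4.1 * 0.467157 = 1.915%

1.915


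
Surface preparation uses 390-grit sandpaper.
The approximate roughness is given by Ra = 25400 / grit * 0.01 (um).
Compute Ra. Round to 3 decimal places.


Ra = 25400 / 390 * 0.01
= 254 / 390
= 0.651 um

0.651


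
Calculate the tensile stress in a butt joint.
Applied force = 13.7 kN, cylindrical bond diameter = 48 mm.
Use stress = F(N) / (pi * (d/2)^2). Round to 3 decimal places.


A = pi * 24.0^2 = 1809.5574 mm^2
sigma = 13700.0 / 1809.5574 = 7.571 MPa

7.571


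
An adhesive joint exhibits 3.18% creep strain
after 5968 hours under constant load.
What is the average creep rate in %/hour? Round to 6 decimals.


Creep rate = strain / time
= 3.18 / 5968
= 0.000533 %/h

0.000533


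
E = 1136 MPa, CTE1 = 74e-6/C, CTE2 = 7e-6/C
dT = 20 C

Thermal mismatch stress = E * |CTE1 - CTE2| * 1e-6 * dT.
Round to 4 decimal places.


= 1136 * 67e-6 * 20
= 1.5222 MPa

1.5222


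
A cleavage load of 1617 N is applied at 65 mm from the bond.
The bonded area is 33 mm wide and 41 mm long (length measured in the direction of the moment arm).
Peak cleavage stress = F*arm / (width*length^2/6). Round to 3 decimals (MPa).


Moment = 1617 * 65 = 105105 N*mm
Section modulus = 33 * 1681 / 6 = 55473 / 6 mm^3
Stress = 105105 / (55473 / 6) = 630630 / 55473
= 11.368 MPa

11.368


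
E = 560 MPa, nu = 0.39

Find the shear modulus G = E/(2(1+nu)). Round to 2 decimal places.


G = 560 / (2 * 1.39)
= 201.44 MPa

201.44


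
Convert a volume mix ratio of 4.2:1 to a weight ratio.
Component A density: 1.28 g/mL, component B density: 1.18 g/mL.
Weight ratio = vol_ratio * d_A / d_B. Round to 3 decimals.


= 4.2 * 1.28 / 1.18 = 4.556

4.556


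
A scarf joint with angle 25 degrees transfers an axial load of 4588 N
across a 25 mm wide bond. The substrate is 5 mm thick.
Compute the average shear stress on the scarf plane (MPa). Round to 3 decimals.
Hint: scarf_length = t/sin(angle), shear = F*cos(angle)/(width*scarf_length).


scarf_length = 5 / sin(25 deg) = 11.8310 mm
cos(25 deg) = 0.906308
shear stress = 4588 * 0.906308 / (25 * 11.8310)
= 14.058 MPa

14.058


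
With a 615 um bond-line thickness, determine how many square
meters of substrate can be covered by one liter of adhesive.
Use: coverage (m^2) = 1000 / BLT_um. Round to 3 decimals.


Coverage = 1000 / 615 = 1.626 m^2

1.626


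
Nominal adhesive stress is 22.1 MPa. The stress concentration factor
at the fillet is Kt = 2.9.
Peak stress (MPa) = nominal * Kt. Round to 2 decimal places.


Peak = 22.1 * 2.9 = 64.09 MPa

64.09


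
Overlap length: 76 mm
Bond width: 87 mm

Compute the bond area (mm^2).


Bond area = 76 * 87 = 6612 mm^2

6612


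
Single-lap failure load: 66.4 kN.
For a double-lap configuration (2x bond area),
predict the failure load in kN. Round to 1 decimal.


Failure load = 66.4 * 2 = 132.8 kN

132.8


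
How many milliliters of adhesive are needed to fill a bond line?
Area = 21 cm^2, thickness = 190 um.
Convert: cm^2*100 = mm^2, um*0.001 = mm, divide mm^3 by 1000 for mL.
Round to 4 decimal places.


= (21 * 100) * (190 * 0.001) / 1000
= 0.3990 mL

0.3990


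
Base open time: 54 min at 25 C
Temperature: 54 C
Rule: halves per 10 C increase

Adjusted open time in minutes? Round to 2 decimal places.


Acceleration = 2^((54-25)/10) = 7.4643
Open time = 54 / 7.4643 = 7.23 min

7.23


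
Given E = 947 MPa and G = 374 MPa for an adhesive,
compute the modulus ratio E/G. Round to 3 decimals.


E/G ratio = 947 / 374 = 2.532

2.532


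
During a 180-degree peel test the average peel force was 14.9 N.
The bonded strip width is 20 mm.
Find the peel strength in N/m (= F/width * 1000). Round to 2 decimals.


Peel strength = F/width * 1000
= 14.9 / 20 * 1000
= 745.00 N/m

745.00


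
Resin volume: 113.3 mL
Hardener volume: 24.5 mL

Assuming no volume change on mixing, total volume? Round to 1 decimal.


V_total = 113.3 + 24.5 = 137.8 mL

137.8


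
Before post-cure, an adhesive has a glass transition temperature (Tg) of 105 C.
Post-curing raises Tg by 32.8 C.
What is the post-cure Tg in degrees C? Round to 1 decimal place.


Tg_post = Tg_base + delta_Tg
= 105 + 32.8
= 137.8 C

137.8


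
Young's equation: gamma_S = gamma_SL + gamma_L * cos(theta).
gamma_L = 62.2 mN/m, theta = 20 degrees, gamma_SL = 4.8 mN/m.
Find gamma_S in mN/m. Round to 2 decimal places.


cos(20 deg) = 0.939693
gamma_S = 4.8 + 62.2 * 0.939693
= 63.25 mN/m

63.25


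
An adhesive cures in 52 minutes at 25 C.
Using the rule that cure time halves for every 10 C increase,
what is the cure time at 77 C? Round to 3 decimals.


Factor = 2^((77 - 25) / 10) = 36.7583
Cure time = 52 / 36.7583
= 1.415 minutes

1.415


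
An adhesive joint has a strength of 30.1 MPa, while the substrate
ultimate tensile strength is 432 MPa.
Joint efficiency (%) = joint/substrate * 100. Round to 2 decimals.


Efficiency = 30.1 / 432 * 100
= 6.97%

6.97


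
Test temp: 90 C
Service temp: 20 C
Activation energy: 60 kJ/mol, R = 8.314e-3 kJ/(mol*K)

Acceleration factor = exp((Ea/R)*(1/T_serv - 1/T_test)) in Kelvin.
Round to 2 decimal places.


AF = exp((60/0.008314)*(1/293.15 - 1/363.15))
= 115.04

115.04


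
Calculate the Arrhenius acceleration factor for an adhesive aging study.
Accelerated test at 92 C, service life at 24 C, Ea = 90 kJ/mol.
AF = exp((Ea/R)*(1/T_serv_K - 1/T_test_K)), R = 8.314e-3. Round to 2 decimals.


T_test = 365.15 K, T_serv = 297.15 K
Ea/R = 90 / 0.008314 = 10825.11
AF = exp(10825.11 * (1/297.15 - 1/365.15))
= 883.71

883.71


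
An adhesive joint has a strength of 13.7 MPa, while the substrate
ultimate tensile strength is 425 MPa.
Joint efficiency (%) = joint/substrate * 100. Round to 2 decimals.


Efficiency = 13.7 / 425 * 100
= 3.22%

3.22


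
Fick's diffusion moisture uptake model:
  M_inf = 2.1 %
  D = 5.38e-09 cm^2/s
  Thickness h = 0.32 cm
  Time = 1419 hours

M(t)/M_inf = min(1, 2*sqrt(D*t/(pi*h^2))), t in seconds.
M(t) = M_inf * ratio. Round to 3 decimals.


t_sec = 1419 * 3600 = 5108400
ratio = 2*sqrt(5.38e-09*5108400/(pi*0.32^2))
= min(1, 0.584573)
= 0.584573
M(t) = 2.1 * 0.584573 = 1.228 %

1.228


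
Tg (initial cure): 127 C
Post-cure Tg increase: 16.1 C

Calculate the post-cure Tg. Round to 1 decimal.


Post-cure Tg = 127 + 16.1 = 143.1 C

143.1


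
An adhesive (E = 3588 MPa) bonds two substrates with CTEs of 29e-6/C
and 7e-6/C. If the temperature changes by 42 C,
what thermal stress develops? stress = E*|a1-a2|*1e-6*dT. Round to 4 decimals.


Stress = 3588 * |29 - 7| * 1e-6 * 42
= 3.3153 MPa

3.3153


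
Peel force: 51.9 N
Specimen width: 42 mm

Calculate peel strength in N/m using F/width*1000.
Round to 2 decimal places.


Peel strength = 51.9 / 42 * 1000 = 1235.71 N/m

1235.71


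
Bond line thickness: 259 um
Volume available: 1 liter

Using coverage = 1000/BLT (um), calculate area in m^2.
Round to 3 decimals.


1 L = 1e6 mm^3, thickness = 259 um = 0.259 mm
Area = 1e6 / 0.259 mm^2 = (1e6 / 0.259) / 1e6 m^2 = 1000 / 259 m^2
= 3.861 m^2

3.861


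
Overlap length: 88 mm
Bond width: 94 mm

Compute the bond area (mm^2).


Bond area = 88 * 94 = 8272 mm^2

8272


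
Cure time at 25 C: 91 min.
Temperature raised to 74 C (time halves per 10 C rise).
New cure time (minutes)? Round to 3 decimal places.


Acceleration factor = 2^(49/10) = 29.8571
New time = 91 / 29.8571 = 3.048 min

3.048


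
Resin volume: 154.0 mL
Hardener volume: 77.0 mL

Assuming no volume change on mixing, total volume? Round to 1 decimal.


V_total = 154.0 + 77.0 = 231.0 mL

231.0


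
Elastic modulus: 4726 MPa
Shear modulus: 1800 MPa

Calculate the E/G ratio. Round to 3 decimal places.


E / G = 4726 / 1800 = 2.626

2.626


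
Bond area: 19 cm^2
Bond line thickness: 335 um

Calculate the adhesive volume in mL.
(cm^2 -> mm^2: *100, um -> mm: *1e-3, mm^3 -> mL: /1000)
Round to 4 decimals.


V = 19*100 * 335*1e-3 / 1000
= 0.6365 mL

0.6365


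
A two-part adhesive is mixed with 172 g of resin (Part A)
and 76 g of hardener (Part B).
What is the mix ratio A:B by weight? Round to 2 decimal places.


Mix ratio = mass_A / mass_B
= 172 / 76
= 2.26

2.26


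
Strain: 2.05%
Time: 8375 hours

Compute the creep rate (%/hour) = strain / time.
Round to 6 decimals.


Creep rate = 2.05 / 8375
= 0.000245 %/h

0.000245


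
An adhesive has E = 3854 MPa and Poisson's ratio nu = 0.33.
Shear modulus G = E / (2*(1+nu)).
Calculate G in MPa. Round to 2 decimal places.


G = 3854 / (2*(1+0.33))
= 3854 / 2.66
= 1448.87 MPa

1448.87


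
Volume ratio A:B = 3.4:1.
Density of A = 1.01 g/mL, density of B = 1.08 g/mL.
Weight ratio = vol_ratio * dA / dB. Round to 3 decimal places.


Wt ratio = 3.4 * 1.01 / 1.08
= 3.180

3.180


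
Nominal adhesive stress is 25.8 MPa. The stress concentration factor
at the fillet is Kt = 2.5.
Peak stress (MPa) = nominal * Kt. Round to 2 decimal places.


Peak = 25.8 * 2.5 = 64.50 MPa

64.50


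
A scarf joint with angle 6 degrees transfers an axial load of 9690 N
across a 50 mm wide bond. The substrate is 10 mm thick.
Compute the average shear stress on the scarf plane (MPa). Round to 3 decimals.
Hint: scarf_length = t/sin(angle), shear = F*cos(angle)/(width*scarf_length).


scarf_length = 10 / sin(6 deg) = 95.6677 mm
cos(6 deg) = 0.994522
shear stress = 9690 * 0.994522 / (50 * 95.6677)
= 2.015 MPa

2.015


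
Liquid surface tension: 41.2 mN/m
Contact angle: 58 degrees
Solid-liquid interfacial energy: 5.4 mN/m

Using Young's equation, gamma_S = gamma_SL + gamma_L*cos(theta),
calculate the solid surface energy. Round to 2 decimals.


gamma_S = 5.4 + 41.2 * cos(58)
= 27.23 mN/m

27.23


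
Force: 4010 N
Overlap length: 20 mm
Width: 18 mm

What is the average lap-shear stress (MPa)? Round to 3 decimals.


Average shear stress = F / (overlap * width)
= 4010 / (20 * 18)
= 11.139 MPa

11.139


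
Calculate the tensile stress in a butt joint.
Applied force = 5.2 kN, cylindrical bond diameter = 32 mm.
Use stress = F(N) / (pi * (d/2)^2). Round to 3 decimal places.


A = pi * 16.0^2 = 804.2477 mm^2
sigma = 5200.0 / 804.2477 = 6.466 MPa

6.466


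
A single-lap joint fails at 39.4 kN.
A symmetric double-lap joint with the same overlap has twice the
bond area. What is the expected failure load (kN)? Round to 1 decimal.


Double-lap load = 2 * 39.4 = 78.8 kN

78.8


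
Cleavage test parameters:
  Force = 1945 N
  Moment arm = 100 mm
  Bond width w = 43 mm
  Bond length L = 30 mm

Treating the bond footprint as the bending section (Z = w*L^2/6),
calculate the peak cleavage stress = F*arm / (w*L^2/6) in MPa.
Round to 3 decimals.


M = 1945 * 100 = 194500 N*mm
Z = 43 * 30^2 / 6 = 38700 / 6 mm^3
sigma = M / Z = 6 * 194500 / 38700 = 1167000 / 38700
= 30.155 MPa

30.155


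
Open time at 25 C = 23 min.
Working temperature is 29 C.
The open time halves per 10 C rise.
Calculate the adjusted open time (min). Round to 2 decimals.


factor = 2^((29 - 25) / 10) = 1.3195
ot = 23 / 1.3195 = 17.43 min

17.43


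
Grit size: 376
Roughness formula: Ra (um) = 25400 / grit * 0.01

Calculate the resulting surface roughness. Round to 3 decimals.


Ra = 25400 / 376 * 0.01
= 0.676 um

0.676


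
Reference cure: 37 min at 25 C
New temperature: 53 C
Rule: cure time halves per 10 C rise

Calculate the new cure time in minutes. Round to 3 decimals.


factor = 2^((53-25)/10) = 6.9644
t_new = 37 / 6.9644 = 5.313 min

5.313


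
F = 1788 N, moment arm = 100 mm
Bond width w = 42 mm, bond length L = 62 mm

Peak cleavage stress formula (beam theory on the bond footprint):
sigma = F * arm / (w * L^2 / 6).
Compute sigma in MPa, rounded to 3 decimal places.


sigma = (1788 * 100) / (42 * 3844 / 6)
= 178800 * 6 / 161448
= 1072800 / 161448
= 6.645 MPa

6.645


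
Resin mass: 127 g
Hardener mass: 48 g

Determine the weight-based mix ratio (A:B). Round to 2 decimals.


Ratio = 127 / 48 = 2.65

2.65


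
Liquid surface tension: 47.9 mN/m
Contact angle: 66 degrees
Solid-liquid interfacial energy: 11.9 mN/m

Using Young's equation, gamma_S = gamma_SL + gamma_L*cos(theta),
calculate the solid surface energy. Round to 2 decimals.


gamma_S = 11.9 + 47.9 * cos(66)
= 31.38 mN/m

31.38


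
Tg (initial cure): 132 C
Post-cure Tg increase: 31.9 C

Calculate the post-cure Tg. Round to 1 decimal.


Post-cure Tg = 132 + 31.9 = 163.9 C

163.9


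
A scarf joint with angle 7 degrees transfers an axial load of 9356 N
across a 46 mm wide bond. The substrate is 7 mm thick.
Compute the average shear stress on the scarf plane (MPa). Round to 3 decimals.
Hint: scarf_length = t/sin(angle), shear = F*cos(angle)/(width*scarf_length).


scarf_length = 7 / sin(7 deg) = 57.4386 mm
cos(7 deg) = 0.992546
shear stress = 9356 * 0.992546 / (46 * 57.4386)
= 3.515 MPa

3.515


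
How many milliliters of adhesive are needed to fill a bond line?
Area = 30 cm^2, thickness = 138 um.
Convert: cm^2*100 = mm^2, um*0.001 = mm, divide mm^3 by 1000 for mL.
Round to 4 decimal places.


= (30 * 100) * (138 * 0.001) / 1000
= 0.4140 mL

0.4140


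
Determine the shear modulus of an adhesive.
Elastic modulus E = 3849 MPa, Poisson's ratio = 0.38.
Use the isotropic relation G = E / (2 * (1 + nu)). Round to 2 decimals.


G = 3849 / (2*(1+0.38)) = 3849 / 2.76
= 1394.57 MPa

1394.57


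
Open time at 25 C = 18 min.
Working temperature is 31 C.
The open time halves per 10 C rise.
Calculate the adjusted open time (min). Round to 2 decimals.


factor = 2^((31 - 25) / 10) = 1.5157
ot = 18 / 1.5157 = 11.88 min

11.88


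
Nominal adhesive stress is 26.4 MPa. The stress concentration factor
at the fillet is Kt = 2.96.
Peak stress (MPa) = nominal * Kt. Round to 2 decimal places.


Peak = 26.4 * 2.96 = 78.14 MPa

78.14


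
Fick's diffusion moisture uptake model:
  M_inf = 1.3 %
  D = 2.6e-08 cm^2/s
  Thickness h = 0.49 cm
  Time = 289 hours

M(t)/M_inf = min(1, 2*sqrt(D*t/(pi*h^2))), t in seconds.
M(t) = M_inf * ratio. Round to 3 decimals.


t_sec = 289 * 3600 = 1040400
ratio = 2*sqrt(2.6e-08*1040400/(pi*0.49^2))
= min(1, 0.378744)
= 0.378744
M(t) = 1.3 * 0.378744 = 0.492 %

0.492


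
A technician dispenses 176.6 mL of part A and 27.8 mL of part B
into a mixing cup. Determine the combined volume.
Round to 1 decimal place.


Combined volume = 176.6 + 27.8
= 204.4 mL

204.4


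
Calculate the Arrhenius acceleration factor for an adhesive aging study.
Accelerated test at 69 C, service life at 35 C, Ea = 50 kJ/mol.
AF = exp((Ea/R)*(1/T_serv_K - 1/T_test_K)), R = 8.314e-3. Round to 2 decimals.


T_test = 342.15 K, T_serv = 308.15 K
Ea/R = 50 / 0.008314 = 6013.95
AF = exp(6013.95 * (1/308.15 - 1/342.15))
= 6.95

6.95


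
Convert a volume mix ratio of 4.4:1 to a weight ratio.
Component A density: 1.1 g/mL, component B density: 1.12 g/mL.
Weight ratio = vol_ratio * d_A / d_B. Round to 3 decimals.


= 4.4 * 1.1 / 1.12 = 4.321

4.321


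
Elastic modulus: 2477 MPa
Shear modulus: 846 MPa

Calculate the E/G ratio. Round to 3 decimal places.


E / G = 2477 / 846 = 2.928

2.928


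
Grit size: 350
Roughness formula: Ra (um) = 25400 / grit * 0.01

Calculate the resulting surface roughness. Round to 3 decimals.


Ra = 25400 / 350 * 0.01
= 0.726 um

0.726


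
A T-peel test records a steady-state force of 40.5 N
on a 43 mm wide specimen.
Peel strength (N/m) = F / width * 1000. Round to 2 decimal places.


Peel strength = 40.5 / 43 * 1000
= 941.86 N/m

941.86


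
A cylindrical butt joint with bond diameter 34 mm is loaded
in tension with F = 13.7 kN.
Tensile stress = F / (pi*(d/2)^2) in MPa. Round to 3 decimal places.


Area = pi * (34/2)^2 = 907.9203 mm^2
Stress = 13.7*1000 / 907.9203
= 15.089 MPa

15.089


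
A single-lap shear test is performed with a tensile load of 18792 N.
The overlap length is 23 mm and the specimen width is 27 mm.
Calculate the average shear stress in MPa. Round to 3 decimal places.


Shear stress = F / (overlap * width)
= 18792 / (23 * 27)
= 18792 / 621
= 30.261 MPa

30.261


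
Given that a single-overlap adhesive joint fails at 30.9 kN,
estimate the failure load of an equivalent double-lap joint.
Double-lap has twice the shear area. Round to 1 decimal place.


Double-lap factor = 2
Expected load = 30.9 * 2 = 61.8 kN

61.8


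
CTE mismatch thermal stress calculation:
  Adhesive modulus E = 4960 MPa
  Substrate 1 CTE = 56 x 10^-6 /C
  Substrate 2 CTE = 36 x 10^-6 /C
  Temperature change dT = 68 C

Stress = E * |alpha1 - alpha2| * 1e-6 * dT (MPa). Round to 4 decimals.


delta_alpha = |56 - 36| = 20 x 10^-6/C
Stress = 4960 * 20e-6 * 68
= 6.7456 MPa

6.7456


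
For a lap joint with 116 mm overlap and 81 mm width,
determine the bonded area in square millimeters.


Area = 116 * 81 = 9396 mm^2

9396


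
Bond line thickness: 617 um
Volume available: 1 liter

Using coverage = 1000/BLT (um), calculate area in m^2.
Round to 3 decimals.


1 L = 1e6 mm^3, thickness = 617 um = 0.617 mm
Area = 1e6 / 0.617 mm^2 = (1e6 / 0.617) / 1e6 m^2 = 1000 / 617 m^2
= 1.621 m^2

1.621


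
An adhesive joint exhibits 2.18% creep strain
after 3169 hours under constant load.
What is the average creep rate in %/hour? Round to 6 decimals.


Creep rate = strain / time
= 2.18 / 3169
= 0.000688 %/h

0.000688


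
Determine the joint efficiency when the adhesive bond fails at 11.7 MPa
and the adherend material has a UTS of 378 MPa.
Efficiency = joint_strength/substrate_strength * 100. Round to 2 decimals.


Joint efficiency = 11.7 / 378 * 100
= 3.10%

3.10


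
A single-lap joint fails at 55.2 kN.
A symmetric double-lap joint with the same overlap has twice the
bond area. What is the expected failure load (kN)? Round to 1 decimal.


Double-lap load = 2 * 55.2 = 110.4 kN

110.4


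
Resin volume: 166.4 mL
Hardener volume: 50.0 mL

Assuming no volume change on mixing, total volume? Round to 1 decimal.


V_total = 166.4 + 50.0 = 216.4 mL

216.4


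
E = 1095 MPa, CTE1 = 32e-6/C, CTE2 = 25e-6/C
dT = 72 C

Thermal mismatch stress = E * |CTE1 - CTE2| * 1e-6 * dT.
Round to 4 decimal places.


= 1095 * 7e-6 * 72
= 0.5519 MPa

0.5519


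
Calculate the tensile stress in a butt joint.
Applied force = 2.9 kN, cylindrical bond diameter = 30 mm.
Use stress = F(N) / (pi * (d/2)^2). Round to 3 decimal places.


A = pi * 15.0^2 = 706.8583 mm^2
sigma = 2900.0 / 706.8583 = 4.103 MPa

4.103


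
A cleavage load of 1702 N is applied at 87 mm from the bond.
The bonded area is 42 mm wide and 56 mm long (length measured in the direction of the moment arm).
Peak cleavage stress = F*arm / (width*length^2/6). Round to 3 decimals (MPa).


Moment = 1702 * 87 = 148074 N*mm
Section modulus = 42 * 3136 / 6 = 131712 / 6 mm^3
Stress = 148074 / (131712 / 6) = 888444 / 131712
= 6.745 MPa

6.745


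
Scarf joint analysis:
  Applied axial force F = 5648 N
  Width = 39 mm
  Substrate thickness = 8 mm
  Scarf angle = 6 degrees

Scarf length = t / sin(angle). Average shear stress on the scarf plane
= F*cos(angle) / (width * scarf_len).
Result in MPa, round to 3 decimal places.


Scarf length = 8 / sin(6 deg) = 76.5342 mm
cos(6 deg) = 0.994522
Shear = 5648 * 0.994522 / (39 * 76.5342)
= 1.882 MPa

1.882


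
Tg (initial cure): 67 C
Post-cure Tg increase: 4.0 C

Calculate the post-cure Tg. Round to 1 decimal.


Post-cure Tg = 67 + 4.0 = 71.0 C

71.0


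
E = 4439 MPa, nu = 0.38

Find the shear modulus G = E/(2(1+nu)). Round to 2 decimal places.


G = 4439 / (2 * 1.38)
= 1608.33 MPa

1608.33


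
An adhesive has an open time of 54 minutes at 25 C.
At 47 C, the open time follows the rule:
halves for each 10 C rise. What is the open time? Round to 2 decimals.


Factor = 2^((47-25)/10) = 4.5948
Open time = 54 / 4.5948 = 11.75 min

11.75


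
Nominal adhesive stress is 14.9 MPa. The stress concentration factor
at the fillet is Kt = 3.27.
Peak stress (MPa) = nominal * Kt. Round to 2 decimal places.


Peak = 14.9 * 3.27 = 48.72 MPa

48.72


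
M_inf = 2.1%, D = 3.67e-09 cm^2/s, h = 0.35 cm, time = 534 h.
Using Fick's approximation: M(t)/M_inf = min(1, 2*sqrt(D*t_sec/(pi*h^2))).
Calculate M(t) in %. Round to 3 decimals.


t = 1922400 s
ratio = min(1, 2*sqrt(3.67e-09*1922400/(pi*0.1225)))
= 0.270796
M(t) = 2.1 * 0.270796 = 0.569%

0.569


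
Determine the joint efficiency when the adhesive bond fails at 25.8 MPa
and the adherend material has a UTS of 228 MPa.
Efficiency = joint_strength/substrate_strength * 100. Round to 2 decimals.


Joint efficiency = 25.8 / 228 * 100
= 11.32%

11.32


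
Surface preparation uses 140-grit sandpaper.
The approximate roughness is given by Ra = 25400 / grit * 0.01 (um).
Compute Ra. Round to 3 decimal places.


Ra = 25400 / 140 * 0.01
= 254 / 140
= 1.814 um

1.814


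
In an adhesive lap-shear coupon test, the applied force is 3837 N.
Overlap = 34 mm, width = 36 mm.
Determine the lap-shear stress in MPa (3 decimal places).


stress = F / (overlap * width)
= 3837 / (34 * 36)
= 3.135 MPa

3.135
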